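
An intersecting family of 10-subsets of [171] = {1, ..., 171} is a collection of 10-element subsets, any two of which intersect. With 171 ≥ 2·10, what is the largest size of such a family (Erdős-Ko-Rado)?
max |F| = C(170, 9) = 263473442099010

Erdős-Ko-Rado (1961): when n ≥ 2k, max |F| = C(n−1, k−1). The bound is attained by the star {A : i ∈ A} for any fixed i ∈ [n]. Here C(171−1, 10−1) = C(170, 9) = 263473442099010.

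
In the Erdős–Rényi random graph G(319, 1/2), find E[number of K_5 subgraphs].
E[# K_5] = C(319, 5) · (1/2)^C(5, 2) = 26674326063 / 2^10 ≈ 26049146.545898

For each 5-subset S of vertices (there are C(319, 5) = 26674326063 such S), let X_S = 1 if S induces a K_5 (all C(5, 2) = 10 edges present). Then P(X_S = 1) = (1/2)^10 = 1/1024. By linearity of expectation, E[# K_5] = C(319, 5) · (1/2)^10 = 26674326063 / 1024 ≈ 26049146.545898.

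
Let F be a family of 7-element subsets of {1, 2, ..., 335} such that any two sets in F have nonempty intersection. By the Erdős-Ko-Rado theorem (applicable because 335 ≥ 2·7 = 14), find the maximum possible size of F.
max |F| = C(334, 6) = 1843037276619

The Erdős-Ko-Rado theorem states: for n ≥ 2k, an intersecting family of k-subsets of an n-element set has size at most C(n − 1, k − 1), with equality for 'star' families {A ⊆ [n] : |A| = k, i ∈ A} (fix an element i). For n = 335, k = 7: C(334, 6) = 1843037276619.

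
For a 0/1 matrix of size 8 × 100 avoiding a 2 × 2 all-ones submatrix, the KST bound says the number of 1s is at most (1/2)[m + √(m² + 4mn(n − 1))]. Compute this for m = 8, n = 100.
z(8, 100; 2, 2) ≤ (1/2)[8 + √(8² + 4·8·100·99)] = (1/2)[8 + √316864] = 285.4534

Kővári–Sós–Turán: let r_1, ..., r_8 be the row sums and z = Σ r_i the total number of 1s. Each pair of columns can share at most one row with both entries 1 (else a 2×2 all-ones block appears), so Σ_i C(r_i, 2) ≤ C(100, 2) = 4950. By convexity Σ_i C(r_i, 2) ≥ 8·C(z/8, 2) = z(z − 8)/(2·8), giving z² − 8z − 8·100·99 ≤ 0 and hence z ≤ (1/2)[8 + √(64 + 4·79200)] = (1/2)[8 + √316864] ≈ (1/2)(8 + 562.9067) = 285.4534.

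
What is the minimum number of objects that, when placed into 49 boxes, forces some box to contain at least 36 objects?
n = (36 − 1)·49 + 1 = 1716

By the generalised pigeonhole principle, to guarantee some box contains ≥ r objects we need more than (r − 1) · k objects total. Threshold: n = (r − 1) · k + 1. With r = 36 and k = 49: n = 35 · 49 + 1 = 1715 + 1 = 1716. For n = 1715 = 35 · 49, we can put exactly 35 objects in every box, avoiding 36 in any single one — so 1716 is tight.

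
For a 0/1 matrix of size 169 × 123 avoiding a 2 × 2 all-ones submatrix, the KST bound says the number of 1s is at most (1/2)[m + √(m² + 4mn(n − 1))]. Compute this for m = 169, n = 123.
z(169, 123; 2, 2) ≤ (1/2)[169 + √(169² + 4·169·123·122)] = (1/2)[169 + √10172617] = 1679.227

Kővári–Sós–Turán: let r_1, ..., r_169 be the row sums and z = Σ r_i the total number of 1s. Each pair of columns can share at most one row with both entries 1 (else a 2×2 all-ones block appears), so Σ_i C(r_i, 2) ≤ C(123, 2) = 7503. By convexity Σ_i C(r_i, 2) ≥ 169·C(z/169, 2) = z(z − 169)/(2·169), giving z² − 169z − 169·123·122 ≤ 0 and hence z ≤ (1/2)[169 + √(28561 + 4·2536014)] = (1/2)[169 + √10172617] ≈ (1/2)(169 + 3189.454) = 1679.227.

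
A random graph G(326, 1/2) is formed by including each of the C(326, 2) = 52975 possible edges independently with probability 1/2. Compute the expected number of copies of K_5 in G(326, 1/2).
E[# K_5] = C(326, 5) · (1/2)^C(5, 2) = 29752476390 / 2^10 = 14876238195/512 ≈ 29055152.724609

For each 5-subset S of vertices (there are C(326, 5) = 29752476390 such S), let X_S = 1 if S induces a K_5 (all C(5, 2) = 10 edges present). Then P(X_S = 1) = (1/2)^10 = 1/1024. By linearity of expectation, E[# K_5] = C(326, 5) · (1/2)^10 = 29752476390 / 1024 = 14876238195/512 ≈ 29055152.724609.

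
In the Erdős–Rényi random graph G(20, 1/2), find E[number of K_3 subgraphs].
E[# K_3] = C(20, 3) · (1/2)^C(3, 2) = 1140 / 2^3 = 285/2 = 142.5

For each 3-subset S of vertices (there are C(20, 3) = 1140 such S), let X_S = 1 if S induces a K_3 (all C(3, 2) = 3 edges present). Then P(X_S = 1) = (1/2)^3 = 1/8. By linearity of expectation, E[# K_3] = C(20, 3) · (1/2)^3 = 1140 / 8 = 285/2 = 142.5.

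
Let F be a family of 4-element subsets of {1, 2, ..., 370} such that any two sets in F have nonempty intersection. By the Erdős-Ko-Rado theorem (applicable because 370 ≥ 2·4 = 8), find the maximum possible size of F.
max |F| = C(369, 3) = 8305944

Erdős-Ko-Rado (1961): when n ≥ 2k, max |F| = C(n−1, k−1). The bound is attained by the star {A : i ∈ A} for any fixed i ∈ [n]. Here C(370−1, 4−1) = C(369, 3) = 8305944.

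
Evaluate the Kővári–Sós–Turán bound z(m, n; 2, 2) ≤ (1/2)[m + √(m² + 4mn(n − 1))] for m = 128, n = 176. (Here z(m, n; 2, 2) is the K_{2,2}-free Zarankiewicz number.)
z(128, 176; 2, 2) ≤ (1/2)[128 + √(128² + 4·128·176·175)] = (1/2)[128 + √15785984] = 2050.579

Kővári–Sós–Turán: let r_1, ..., r_128 be the row sums and z = Σ r_i the total number of 1s. Each pair of columns can share at most one row with both entries 1 (else a 2×2 all-ones block appears), so Σ_i C(r_i, 2) ≤ C(176, 2) = 15400. By convexity Σ_i C(r_i, 2) ≥ 128·C(z/128, 2) = z(z − 128)/(2·128), giving z² − 128z − 128·176·175 ≤ 0 and hence z ≤ (1/2)[128 + √(16384 + 4·3942400)] = (1/2)[128 + √15785984] ≈ (1/2)(128 + 3973.1579) = 2050.579.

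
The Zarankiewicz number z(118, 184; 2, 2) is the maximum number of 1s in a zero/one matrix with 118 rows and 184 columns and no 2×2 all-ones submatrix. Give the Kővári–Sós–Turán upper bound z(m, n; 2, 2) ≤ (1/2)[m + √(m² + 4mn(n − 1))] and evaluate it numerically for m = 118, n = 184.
z(118, 184; 2, 2) ≤ (1/2)[118 + √(118² + 4·118·184·183)] = (1/2)[118 + √15907108] = 2053.1858

Kővári–Sós–Turán: let r_1, ..., r_118 be the row sums and z = Σ r_i the total number of 1s. Each pair of columns can share at most one row with both entries 1 (else a 2×2 all-ones block appears), so Σ_i C(r_i, 2) ≤ C(184, 2) = 16836. By convexity Σ_i C(r_i, 2) ≥ 118·C(z/118, 2) = z(z − 118)/(2·118), giving z² − 118z − 118·184·183 ≤ 0 and hence z ≤ (1/2)[118 + √(13924 + 4·3973296)] = (1/2)[118 + √15907108] ≈ (1/2)(118 + 3988.3716) = 2053.1858.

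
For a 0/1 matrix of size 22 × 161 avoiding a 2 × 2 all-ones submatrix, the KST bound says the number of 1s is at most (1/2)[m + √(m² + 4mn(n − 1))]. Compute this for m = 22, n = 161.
z(22, 161; 2, 2) ≤ (1/2)[22 + √(22² + 4·22·161·160)] = (1/2)[22 + √2267364] = 763.8884

Kővári–Sós–Turán: let r_1, ..., r_22 be the row sums and z = Σ r_i the total number of 1s. Each pair of columns can share at most one row with both entries 1 (else a 2×2 all-ones block appears), so Σ_i C(r_i, 2) ≤ C(161, 2) = 12880. By convexity Σ_i C(r_i, 2) ≥ 22·C(z/22, 2) = z(z − 22)/(2·22), giving z² − 22z − 22·161·160 ≤ 0 and hence z ≤ (1/2)[22 + √(484 + 4·566720)] = (1/2)[22 + √2267364] ≈ (1/2)(22 + 1505.7769) = 763.8884.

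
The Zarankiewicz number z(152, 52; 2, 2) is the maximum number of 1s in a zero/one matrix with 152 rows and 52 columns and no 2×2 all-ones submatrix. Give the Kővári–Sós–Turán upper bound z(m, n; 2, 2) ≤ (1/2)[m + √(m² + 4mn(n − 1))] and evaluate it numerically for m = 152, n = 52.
z(152, 52; 2, 2) ≤ (1/2)[152 + √(152² + 4·152·52·51)] = (1/2)[152 + √1635520] = 715.4373

Kővári–Sós–Turán: let r_1, ..., r_152 be the row sums and z = Σ r_i the total number of 1s. Each pair of columns can share at most one row with both entries 1 (else a 2×2 all-ones block appears), so Σ_i C(r_i, 2) ≤ C(52, 2) = 1326. By convexity Σ_i C(r_i, 2) ≥ 152·C(z/152, 2) = z(z − 152)/(2·152), giving z² − 152z − 152·52·51 ≤ 0 and hence z ≤ (1/2)[152 + √(23104 + 4·403104)] = (1/2)[152 + √1635520] ≈ (1/2)(152 + 1278.8745) = 715.4373.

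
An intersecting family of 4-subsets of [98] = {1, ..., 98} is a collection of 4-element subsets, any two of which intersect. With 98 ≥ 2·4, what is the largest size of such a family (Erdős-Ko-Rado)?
max |F| = C(97, 3) = 147440

The Erdős-Ko-Rado theorem states: for n ≥ 2k, an intersecting family of k-subsets of an n-element set has size at most C(n − 1, k − 1), with equality for 'star' families {A ⊆ [n] : |A| = k, i ∈ A} (fix an element i). For n = 98, k = 4: C(97, 3) = 147440.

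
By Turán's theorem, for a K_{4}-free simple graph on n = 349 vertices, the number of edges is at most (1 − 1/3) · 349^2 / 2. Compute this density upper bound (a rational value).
Turán density bound = (2/3) · 349^2/2 = 121801/3 ≈ 40600.3333

Turán's theorem: ex(n, K_{r+1}) is achieved by the complete r-partite Turán graph T(n, r) with parts as balanced as possible, and is at most (1 − 1/r) · n^2/2. For r = 3, n = 349: the density bound is (2/3) · 121801/2 = 121801/3 ≈ 40600.3333. The integer-valued extremum is e(T(349, 3)) = 40600, which is strictly less than the density bound 121801/3 since 3 ∤ 349 (the parts of T(349, 3) cannot all be equal).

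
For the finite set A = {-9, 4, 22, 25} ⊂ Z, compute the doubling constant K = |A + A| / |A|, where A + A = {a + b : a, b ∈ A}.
K = |A + A| / |A| = 10/4 = 5/2

Enumerate A + A = {a + b : a, b ∈ A}. With |A| = 4, there are |A|^2 = 16 ordered sum pairs; collecting distinct values, A + A = {-18, -5, 8, 13, 16, 26, 29, 44, 47, 50}, so |A + A| = 10. Thus K = 10/4 = 5/2. For comparison, the minimum possible |A + A| over all 4-element sets is 2·4 − 1 = 7 (so min K = 7/4), attained only by arithmetic progressions.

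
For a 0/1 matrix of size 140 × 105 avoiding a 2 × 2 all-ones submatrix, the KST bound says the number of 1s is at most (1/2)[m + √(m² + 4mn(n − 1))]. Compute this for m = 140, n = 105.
z(140, 105; 2, 2) ≤ (1/2)[140 + √(140² + 4·140·105·104)] = (1/2)[140 + √6134800] = 1308.4264

Kővári–Sós–Turán: let r_1, ..., r_140 be the row sums and z = Σ r_i the total number of 1s. Each pair of columns can share at most one row with both entries 1 (else a 2×2 all-ones block appears), so Σ_i C(r_i, 2) ≤ C(105, 2) = 5460. By convexity Σ_i C(r_i, 2) ≥ 140·C(z/140, 2) = z(z − 140)/(2·140), giving z² − 140z − 140·105·104 ≤ 0 and hence z ≤ (1/2)[140 + √(19600 + 4·1528800)] = (1/2)[140 + √6134800] ≈ (1/2)(140 + 2476.8528) = 1308.4264.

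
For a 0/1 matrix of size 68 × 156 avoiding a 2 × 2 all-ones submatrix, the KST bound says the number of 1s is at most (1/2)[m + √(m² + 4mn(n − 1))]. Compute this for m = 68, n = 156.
z(68, 156; 2, 2) ≤ (1/2)[68 + √(68² + 4·68·156·155)] = (1/2)[68 + √6581584] = 1316.7299

Kővári–Sós–Turán: let r_1, ..., r_68 be the row sums and z = Σ r_i the total number of 1s. Each pair of columns can share at most one row with both entries 1 (else a 2×2 all-ones block appears), so Σ_i C(r_i, 2) ≤ C(156, 2) = 12090. By convexity Σ_i C(r_i, 2) ≥ 68·C(z/68, 2) = z(z − 68)/(2·68), giving z² − 68z − 68·156·155 ≤ 0 and hence z ≤ (1/2)[68 + √(4624 + 4·1644240)] = (1/2)[68 + √6581584] ≈ (1/2)(68 + 2565.4598) = 1316.7299.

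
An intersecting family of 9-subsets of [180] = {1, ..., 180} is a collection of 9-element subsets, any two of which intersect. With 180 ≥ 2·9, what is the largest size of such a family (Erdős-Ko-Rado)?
max |F| = C(179, 8) = 22304900540890

The Erdős-Ko-Rado theorem states: for n ≥ 2k, an intersecting family of k-subsets of an n-element set has size at most C(n − 1, k − 1), with equality for 'star' families {A ⊆ [n] : |A| = k, i ∈ A} (fix an element i). For n = 180, k = 9: C(179, 8) = 22304900540890.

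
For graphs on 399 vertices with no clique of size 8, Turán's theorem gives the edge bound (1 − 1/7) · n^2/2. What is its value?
Turán density bound = (6/7) · 399^2/2 = 68229

Turán's theorem: ex(n, K_{r+1}) is achieved by the complete r-partite Turán graph T(n, r) with parts as balanced as possible, and is at most (1 − 1/r) · n^2/2. For r = 7, n = 399: the density bound is (6/7) · 159201/2 = 68229. Since 7 ∣ 399, the Turán graph T(399, 7) has parts of equal size 57, and its edge count e(T(399, 7)) = 68229 attains the density bound exactly.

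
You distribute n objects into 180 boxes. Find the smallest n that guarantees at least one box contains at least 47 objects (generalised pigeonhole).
n = (47 − 1)·180 + 1 = 8281

By the generalised pigeonhole principle, to guarantee some box contains ≥ r objects we need more than (r − 1) · k objects total. Threshold: n = (r − 1) · k + 1. With r = 47 and k = 180: n = 46 · 180 + 1 = 8280 + 1 = 8281. For n = 8280 = 46 · 180, we can put exactly 46 objects in every box, avoiding 47 in any single one — so 8281 is tight.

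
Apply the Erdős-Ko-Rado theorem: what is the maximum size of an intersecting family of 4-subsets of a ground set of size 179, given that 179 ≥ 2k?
max |F| = C(178, 3) = 924176

Erdős-Ko-Rado (1961): when n ≥ 2k, max |F| = C(n−1, k−1). The bound is attained by the star {A : i ∈ A} for any fixed i ∈ [n]. Here C(179−1, 4−1) = C(178, 3) = 924176.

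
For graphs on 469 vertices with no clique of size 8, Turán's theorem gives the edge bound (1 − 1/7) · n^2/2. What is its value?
Turán density bound = (6/7) · 469^2/2 = 94269

Turán's theorem: ex(n, K_{r+1}) is achieved by the complete r-partite Turán graph T(n, r) with parts as balanced as possible, and is at most (1 − 1/r) · n^2/2. For r = 7, n = 469: the density bound is (6/7) · 219961/2 = 94269. Since 7 ∣ 469, the Turán graph T(469, 7) has parts of equal size 67, and its edge count e(T(469, 7)) = 94269 attains the density bound exactly.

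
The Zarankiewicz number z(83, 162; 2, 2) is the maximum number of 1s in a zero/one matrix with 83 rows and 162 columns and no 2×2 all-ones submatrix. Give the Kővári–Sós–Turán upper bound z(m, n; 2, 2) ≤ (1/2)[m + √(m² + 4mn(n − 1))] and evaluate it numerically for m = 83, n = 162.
z(83, 162; 2, 2) ≤ (1/2)[83 + √(83² + 4·83·162·161)] = (1/2)[83 + √8666113] = 1513.4131

Kővári–Sós–Turán: let r_1, ..., r_83 be the row sums and z = Σ r_i the total number of 1s. Each pair of columns can share at most one row with both entries 1 (else a 2×2 all-ones block appears), so Σ_i C(r_i, 2) ≤ C(162, 2) = 13041. By convexity Σ_i C(r_i, 2) ≥ 83·C(z/83, 2) = z(z − 83)/(2·83), giving z² − 83z − 83·162·161 ≤ 0 and hence z ≤ (1/2)[83 + √(6889 + 4·2164806)] = (1/2)[83 + √8666113] ≈ (1/2)(83 + 2943.8263) = 1513.4131.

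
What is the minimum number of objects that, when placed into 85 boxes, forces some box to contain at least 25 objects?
n = (25 − 1)·85 + 1 = 2041

By the generalised pigeonhole principle, to guarantee some box contains ≥ r objects we need more than (r − 1) · k objects total. Threshold: n = (r − 1) · k + 1. With r = 25 and k = 85: n = 24 · 85 + 1 = 2040 + 1 = 2041. For n = 2040 = 24 · 85, we can put exactly 24 objects in every box, avoiding 25 in any single one — so 2041 is tight.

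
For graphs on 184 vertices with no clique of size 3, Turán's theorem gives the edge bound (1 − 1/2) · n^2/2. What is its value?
Turán density bound = (1/2) · 184^2/2 = 8464

Turán's theorem: ex(n, K_{r+1}) is achieved by the complete r-partite Turán graph T(n, r) with parts as balanced as possible, and is at most (1 − 1/r) · n^2/2. For r = 2, n = 184: the density bound is (1/2) · 33856/2 = 8464. Since 2 ∣ 184, the Turán graph T(184, 2) has parts of equal size 92, and its edge count e(T(184, 2)) = 8464 attains the density bound exactly.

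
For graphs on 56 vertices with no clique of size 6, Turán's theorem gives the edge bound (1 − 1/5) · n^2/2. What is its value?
Turán density bound = (4/5) · 56^2/2 = 6272/5 ≈ 1254.4

Turán's theorem: ex(n, K_{r+1}) is achieved by the complete r-partite Turán graph T(n, r) with parts as balanced as possible, and is at most (1 − 1/r) · n^2/2. For r = 5, n = 56: the density bound is (4/5) · 3136/2 = 6272/5 ≈ 1254.4. The integer-valued extremum is e(T(56, 5)) = 1254, which is strictly less than the density bound 6272/5 since 5 ∤ 56 (the parts of T(56, 5) cannot all be equal).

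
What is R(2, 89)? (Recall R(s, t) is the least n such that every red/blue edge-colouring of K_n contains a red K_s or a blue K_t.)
R(2, 89) = 89

R(2, k) = k for all k ≥ 2: in a 2-colouring of K_k, either some edge is red (a red K_2) or all edges are blue (a blue K_k). And K_{88} coloured all-blue has no blue K_89, so R(2, 89) > 88. Hence R(2, 89) = 89.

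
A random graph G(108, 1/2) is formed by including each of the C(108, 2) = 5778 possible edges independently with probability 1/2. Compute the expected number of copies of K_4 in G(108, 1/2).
E[# K_4] = C(108, 4) · (1/2)^C(4, 2) = 5359095 / 2^6 = 83735.859375

For each 4-subset S of vertices (there are C(108, 4) = 5359095 such S), let X_S = 1 if S induces a K_4 (all C(4, 2) = 6 edges present). Then P(X_S = 1) = (1/2)^6 = 1/64. By linearity of expectation, E[# K_4] = C(108, 4) · (1/2)^6 = 5359095 / 64 = 83735.859375.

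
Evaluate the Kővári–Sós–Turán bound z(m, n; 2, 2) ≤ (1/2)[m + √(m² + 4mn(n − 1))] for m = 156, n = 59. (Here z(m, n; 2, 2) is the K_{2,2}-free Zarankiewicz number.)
z(156, 59; 2, 2) ≤ (1/2)[156 + √(156² + 4·156·59·58)] = (1/2)[156 + √2159664] = 812.7898

Kővári–Sós–Turán: let r_1, ..., r_156 be the row sums and z = Σ r_i the total number of 1s. Each pair of columns can share at most one row with both entries 1 (else a 2×2 all-ones block appears), so Σ_i C(r_i, 2) ≤ C(59, 2) = 1711. By convexity Σ_i C(r_i, 2) ≥ 156·C(z/156, 2) = z(z − 156)/(2·156), giving z² − 156z − 156·59·58 ≤ 0 and hence z ≤ (1/2)[156 + √(24336 + 4·533832)] = (1/2)[156 + √2159664] ≈ (1/2)(156 + 1469.5795) = 812.7898.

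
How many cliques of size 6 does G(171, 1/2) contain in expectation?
E[# K_6] = C(171, 6) · (1/2)^C(6, 2) = 31778477094 / 2^15 = 15889238547/16384 ≈ 969802.157410

For each 6-subset S of vertices (there are C(171, 6) = 31778477094 such S), let X_S = 1 if S induces a K_6 (all C(6, 2) = 15 edges present). Then P(X_S = 1) = (1/2)^15 = 1/32768. By linearity of expectation, E[# K_6] = C(171, 6) · (1/2)^15 = 31778477094 / 32768 = 15889238547/16384 ≈ 969802.157410.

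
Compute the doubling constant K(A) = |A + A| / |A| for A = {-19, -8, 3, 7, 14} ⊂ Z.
K = |A + A| / |A| = 12/5

Enumerate A + A = {a + b : a, b ∈ A}. With |A| = 5, there are |A|^2 = 25 ordered sum pairs; collecting distinct values, A + A = {-38, -27, -16, -12, -5, -1, 6, 10, 14, 17, 21, 28}, so |A + A| = 12. Thus K = 12/5. For comparison, the minimum possible |A + A| over all 5-element sets is 2·5 − 1 = 9 (so min K = 9/5), attained only by arithmetic progressions.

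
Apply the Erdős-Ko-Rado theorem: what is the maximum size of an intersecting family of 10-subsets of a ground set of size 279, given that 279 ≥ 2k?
max |F| = C(278, 9) = 23978304827805900

The Erdős-Ko-Rado theorem states: for n ≥ 2k, an intersecting family of k-subsets of an n-element set has size at most C(n − 1, k − 1), with equality for 'star' families {A ⊆ [n] : |A| = k, i ∈ A} (fix an element i). For n = 279, k = 10: C(278, 9) = 23978304827805900.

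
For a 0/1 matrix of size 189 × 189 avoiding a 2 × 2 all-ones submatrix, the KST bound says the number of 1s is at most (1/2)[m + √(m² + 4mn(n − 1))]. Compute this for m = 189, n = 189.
z(189, 189; 2, 2) ≤ (1/2)[189 + √(189² + 4·189·189·188)] = (1/2)[189 + √26897913] = 2687.6599

Kővári–Sós–Turán: let r_1, ..., r_189 be the row sums and z = Σ r_i the total number of 1s. Each pair of columns can share at most one row with both entries 1 (else a 2×2 all-ones block appears), so Σ_i C(r_i, 2) ≤ C(189, 2) = 17766. By convexity Σ_i C(r_i, 2) ≥ 189·C(z/189, 2) = z(z − 189)/(2·189), giving z² − 189z − 189·189·188 ≤ 0 and hence z ≤ (1/2)[189 + √(35721 + 4·6715548)] = (1/2)[189 + √26897913] ≈ (1/2)(189 + 5186.3198) = 2687.6599.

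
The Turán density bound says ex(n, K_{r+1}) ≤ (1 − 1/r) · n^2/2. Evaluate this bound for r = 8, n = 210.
Turán density bound = (7/8) · 210^2/2 = 77175/4 ≈ 19293.75

Turán's theorem: ex(n, K_{r+1}) is achieved by the complete r-partite Turán graph T(n, r) with parts as balanced as possible, and is at most (1 − 1/r) · n^2/2. For r = 8, n = 210: the density bound is (7/8) · 44100/2 = 77175/4 ≈ 19293.75. The integer-valued extremum is e(T(210, 8)) = 19293, which is strictly less than the density bound 77175/4 since 8 ∤ 210 (the parts of T(210, 8) cannot all be equal).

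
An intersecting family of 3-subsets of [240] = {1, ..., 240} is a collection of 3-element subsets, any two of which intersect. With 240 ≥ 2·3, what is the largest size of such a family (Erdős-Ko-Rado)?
max |F| = C(239, 2) = 28441

Erdős-Ko-Rado (1961): when n ≥ 2k, max |F| = C(n−1, k−1). The bound is attained by the star {A : i ∈ A} for any fixed i ∈ [n]. Here C(240−1, 3−1) = C(239, 2) = 28441.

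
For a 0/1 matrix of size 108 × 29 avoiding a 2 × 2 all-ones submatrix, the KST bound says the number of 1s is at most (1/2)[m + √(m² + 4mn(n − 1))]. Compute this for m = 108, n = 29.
z(108, 29; 2, 2) ≤ (1/2)[108 + √(108² + 4·108·29·28)] = (1/2)[108 + √362448] = 355.0183

Kővári–Sós–Turán: let r_1, ..., r_108 be the row sums and z = Σ r_i the total number of 1s. Each pair of columns can share at most one row with both entries 1 (else a 2×2 all-ones block appears), so Σ_i C(r_i, 2) ≤ C(29, 2) = 406. By convexity Σ_i C(r_i, 2) ≥ 108·C(z/108, 2) = z(z − 108)/(2·108), giving z² − 108z − 108·29·28 ≤ 0 and hence z ≤ (1/2)[108 + √(11664 + 4·87696)] = (1/2)[108 + √362448] ≈ (1/2)(108 + 602.0365) = 355.0183.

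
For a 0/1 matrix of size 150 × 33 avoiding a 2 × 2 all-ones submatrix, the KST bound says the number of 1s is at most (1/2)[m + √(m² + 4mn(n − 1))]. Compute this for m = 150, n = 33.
z(150, 33; 2, 2) ≤ (1/2)[150 + √(150² + 4·150·33·32)] = (1/2)[150 + √656100] = 480

Kővári–Sós–Turán: let r_1, ..., r_150 be the row sums and z = Σ r_i the total number of 1s. Each pair of columns can share at most one row with both entries 1 (else a 2×2 all-ones block appears), so Σ_i C(r_i, 2) ≤ C(33, 2) = 528. By convexity Σ_i C(r_i, 2) ≥ 150·C(z/150, 2) = z(z − 150)/(2·150), giving z² − 150z − 150·33·32 ≤ 0 and hence z ≤ (1/2)[150 + √(22500 + 4·158400)] = (1/2)[150 + √656100] ≈ (1/2)(150 + 810) = 480.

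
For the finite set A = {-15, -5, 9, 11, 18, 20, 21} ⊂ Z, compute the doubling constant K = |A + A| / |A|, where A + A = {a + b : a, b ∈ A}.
K = |A + A| / |A| = 26/7

Enumerate A + A = {a + b : a, b ∈ A}. With |A| = 7, there are |A|^2 = 49 ordered sum pairs; collecting distinct values, A + A = {-30, -20, -10, -6, -4, 3, 4, 5, 6, 13, 15, 16, 18, 20, 22, 27, 29, 30, 31, 32, 36, 38, 39, 40, 41, 42}, so |A + A| = 26. Thus K = 26/7. For comparison, the minimum possible |A + A| over all 7-element sets is 2·7 − 1 = 13 (so min K = 13/7), attained only by arithmetic progressions.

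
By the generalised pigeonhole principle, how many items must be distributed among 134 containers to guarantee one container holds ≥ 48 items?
n = (48 − 1)·134 + 1 = 6299

By the generalised pigeonhole principle, to guarantee some box contains ≥ r objects we need more than (r − 1) · k objects total. Threshold: n = (r − 1) · k + 1. With r = 48 and k = 134: n = 47 · 134 + 1 = 6298 + 1 = 6299. For n = 6298 = 47 · 134, we can put exactly 47 objects in every box, avoiding 48 in any single one — so 6299 is tight.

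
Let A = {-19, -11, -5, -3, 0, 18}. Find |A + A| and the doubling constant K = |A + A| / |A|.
K = |A + A| / |A| = 20/6 = 10/3

Enumerate A + A = {a + b : a, b ∈ A}. With |A| = 6, there are |A|^2 = 36 ordered sum pairs; collecting distinct values, A + A = {-38, -30, -24, -22, -19, -16, -14, -11, -10, -8, -6, -5, -3, -1, 0, 7, 13, 15, 18, 36}, so |A + A| = 20. Thus K = 20/6 = 10/3. For comparison, the minimum possible |A + A| over all 6-element sets is 2·6 − 1 = 11 (so min K = 11/6), attained only by arithmetic progressions.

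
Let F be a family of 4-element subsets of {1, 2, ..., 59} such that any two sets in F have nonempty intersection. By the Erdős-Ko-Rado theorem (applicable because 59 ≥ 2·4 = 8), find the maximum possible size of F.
max |F| = C(58, 3) = 30856

The Erdős-Ko-Rado theorem states: for n ≥ 2k, an intersecting family of k-subsets of an n-element set has size at most C(n − 1, k − 1), with equality for 'star' families {A ⊆ [n] : |A| = k, i ∈ A} (fix an element i). For n = 59, k = 4: C(58, 3) = 30856.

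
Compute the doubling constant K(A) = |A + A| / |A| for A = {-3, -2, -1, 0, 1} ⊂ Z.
K = |A + A| / |A| = 9/5

Enumerate A + A = {a + b : a, b ∈ A}. With |A| = 5, there are |A|^2 = 25 ordered sum pairs; collecting distinct values, A + A = {-6, -5, -4, -3, -2, -1, 0, 1, 2}, so |A + A| = 9. Thus K = 9/5. Here |A + A| = 2|A| − 1 = 9, the minimum possible — so K = 9/5 is minimal, which holds iff A is an arithmetic progression.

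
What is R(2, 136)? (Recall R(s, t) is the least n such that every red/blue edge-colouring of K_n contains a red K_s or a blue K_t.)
R(2, 136) = 136

R(2, k) = k for all k ≥ 2: in a 2-colouring of K_k, either some edge is red (a red K_2) or all edges are blue (a blue K_k). And K_{135} coloured all-blue has no blue K_136, so R(2, 136) > 135. Hence R(2, 136) = 136.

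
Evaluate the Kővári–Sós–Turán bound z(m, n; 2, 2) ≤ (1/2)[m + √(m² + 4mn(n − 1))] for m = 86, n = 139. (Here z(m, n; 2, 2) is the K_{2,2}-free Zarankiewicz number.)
z(86, 139; 2, 2) ≤ (1/2)[86 + √(86² + 4·86·139·138)] = (1/2)[86 + √6606004] = 1328.1074

Kővári–Sós–Turán: let r_1, ..., r_86 be the row sums and z = Σ r_i the total number of 1s. Each pair of columns can share at most one row with both entries 1 (else a 2×2 all-ones block appears), so Σ_i C(r_i, 2) ≤ C(139, 2) = 9591. By convexity Σ_i C(r_i, 2) ≥ 86·C(z/86, 2) = z(z − 86)/(2·86), giving z² − 86z − 86·139·138 ≤ 0 and hence z ≤ (1/2)[86 + √(7396 + 4·1649652)] = (1/2)[86 + √6606004] ≈ (1/2)(86 + 2570.2148) = 1328.1074.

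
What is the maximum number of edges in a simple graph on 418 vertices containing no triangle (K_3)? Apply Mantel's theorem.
ex(418, K_3) = ⌊418^2/4⌋ = 43681

Mantel (1907): a triangle-free graph on n vertices has at most ⌊n^2/4⌋ edges, with equality for the complete bipartite graph K_{⌊n/2⌋, ⌈n/2⌉}. For n = 418: ⌊418^2/4⌋ = ⌊174724/4⌋ = 43681. The extremal graph is K_{209, 209}, which has 209·209 = 43681 edges.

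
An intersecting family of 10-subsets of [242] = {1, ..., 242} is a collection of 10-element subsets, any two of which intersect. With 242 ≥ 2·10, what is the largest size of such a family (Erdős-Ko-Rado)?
max |F| = C(241, 9) = 6497407405685690

Erdős-Ko-Rado (1961): when n ≥ 2k, max |F| = C(n−1, k−1). The bound is attained by the star {A : i ∈ A} for any fixed i ∈ [n]. Here C(242−1, 10−1) = C(241, 9) = 6497407405685690.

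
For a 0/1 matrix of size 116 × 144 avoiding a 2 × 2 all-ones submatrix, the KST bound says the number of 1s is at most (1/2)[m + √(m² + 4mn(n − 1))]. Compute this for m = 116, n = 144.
z(116, 144; 2, 2) ≤ (1/2)[116 + √(116² + 4·116·144·143)] = (1/2)[116 + √9568144] = 1604.6208

Kővári–Sós–Turán: let r_1, ..., r_116 be the row sums and z = Σ r_i the total number of 1s. Each pair of columns can share at most one row with both entries 1 (else a 2×2 all-ones block appears), so Σ_i C(r_i, 2) ≤ C(144, 2) = 10296. By convexity Σ_i C(r_i, 2) ≥ 116·C(z/116, 2) = z(z − 116)/(2·116), giving z² − 116z − 116·144·143 ≤ 0 and hence z ≤ (1/2)[116 + √(13456 + 4·2388672)] = (1/2)[116 + √9568144] ≈ (1/2)(116 + 3093.2417) = 1604.6208.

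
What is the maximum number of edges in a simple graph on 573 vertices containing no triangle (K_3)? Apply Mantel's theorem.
ex(573, K_3) = ⌊573^2/4⌋ = 82082

Mantel (1907): a triangle-free graph on n vertices has at most ⌊n^2/4⌋ edges, with equality for the complete bipartite graph K_{⌊n/2⌋, ⌈n/2⌉}. For n = 573: ⌊573^2/4⌋ = ⌊328329/4⌋ = 82082. The extremal graph is K_{286, 287}, which has 286·287 = 82082 edges.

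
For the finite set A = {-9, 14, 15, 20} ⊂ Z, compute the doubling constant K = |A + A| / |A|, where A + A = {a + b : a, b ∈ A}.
K = |A + A| / |A| = 10/4 = 5/2

Enumerate A + A = {a + b : a, b ∈ A}. With |A| = 4, there are |A|^2 = 16 ordered sum pairs; collecting distinct values, A + A = {-18, 5, 6, 11, 28, 29, 30, 34, 35, 40}, so |A + A| = 10. Thus K = 10/4 = 5/2. For comparison, the minimum possible |A + A| over all 4-element sets is 2·4 − 1 = 7 (so min K = 7/4), attained only by arithmetic progressions.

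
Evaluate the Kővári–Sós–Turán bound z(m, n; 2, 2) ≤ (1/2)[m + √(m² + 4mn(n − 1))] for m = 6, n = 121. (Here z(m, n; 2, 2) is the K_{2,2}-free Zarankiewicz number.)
z(6, 121; 2, 2) ≤ (1/2)[6 + √(6² + 4·6·121·120)] = (1/2)[6 + √348516] = 298.1762

Kővári–Sós–Turán: let r_1, ..., r_6 be the row sums and z = Σ r_i the total number of 1s. Each pair of columns can share at most one row with both entries 1 (else a 2×2 all-ones block appears), so Σ_i C(r_i, 2) ≤ C(121, 2) = 7260. By convexity Σ_i C(r_i, 2) ≥ 6·C(z/6, 2) = z(z − 6)/(2·6), giving z² − 6z − 6·121·120 ≤ 0 and hence z ≤ (1/2)[6 + √(36 + 4·87120)] = (1/2)[6 + √348516] ≈ (1/2)(6 + 590.3524) = 298.1762.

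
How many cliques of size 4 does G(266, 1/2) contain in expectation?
E[# K_4] = C(266, 4) · (1/2)^C(4, 2) = 203927570 / 2^6 = 101963785/32 = 3186368.28125

For each 4-subset S of vertices (there are C(266, 4) = 203927570 such S), let X_S = 1 if S induces a K_4 (all C(4, 2) = 6 edges present). Then P(X_S = 1) = (1/2)^6 = 1/64. By linearity of expectation, E[# K_4] = C(266, 4) · (1/2)^6 = 203927570 / 64 = 101963785/32 = 3186368.28125.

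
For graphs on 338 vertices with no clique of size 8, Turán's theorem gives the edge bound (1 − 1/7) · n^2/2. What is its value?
Turán density bound = (6/7) · 338^2/2 = 342732/7 ≈ 48961.7143

Turán's theorem: ex(n, K_{r+1}) is achieved by the complete r-partite Turán graph T(n, r) with parts as balanced as possible, and is at most (1 − 1/r) · n^2/2. For r = 7, n = 338: the density bound is (6/7) · 114244/2 = 342732/7 ≈ 48961.7143. The integer-valued extremum is e(T(338, 7)) = 48961, which is strictly less than the density bound 342732/7 since 7 ∤ 338 (the parts of T(338, 7) cannot all be equal).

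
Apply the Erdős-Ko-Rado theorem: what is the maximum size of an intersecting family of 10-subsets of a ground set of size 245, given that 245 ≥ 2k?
max |F| = C(244, 9) = 7276322244723048

Erdős-Ko-Rado (1961): when n ≥ 2k, max |F| = C(n−1, k−1). The bound is attained by the star {A : i ∈ A} for any fixed i ∈ [n]. Here C(245−1, 10−1) = C(244, 9) = 7276322244723048.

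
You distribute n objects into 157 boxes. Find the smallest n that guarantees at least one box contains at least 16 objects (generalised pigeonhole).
n = (16 − 1)·157 + 1 = 2356

By the generalised pigeonhole principle, to guarantee some box contains ≥ r objects we need more than (r − 1) · k objects total. Threshold: n = (r − 1) · k + 1. With r = 16 and k = 157: n = 15 · 157 + 1 = 2355 + 1 = 2356. For n = 2355 = 15 · 157, we can put exactly 15 objects in every box, avoiding 16 in any single one — so 2356 is tight.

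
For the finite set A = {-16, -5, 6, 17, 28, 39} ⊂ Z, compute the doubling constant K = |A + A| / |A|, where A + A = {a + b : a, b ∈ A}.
K = |A + A| / |A| = 11/6

Enumerate A + A = {a + b : a, b ∈ A}. With |A| = 6, there are |A|^2 = 36 ordered sum pairs; collecting distinct values, A + A = {-32, -21, -10, 1, 12, 23, 34, 45, 56, 67, 78}, so |A + A| = 11. Thus K = 11/6. Here |A + A| = 2|A| − 1 = 11, the minimum possible — so K = 11/6 is minimal, which holds iff A is an arithmetic progression.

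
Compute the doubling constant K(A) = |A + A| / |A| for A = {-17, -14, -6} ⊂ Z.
K = |A + A| / |A| = 6/3 = 2

Enumerate A + A = {a + b : a, b ∈ A}. With |A| = 3, there are |A|^2 = 9 ordered sum pairs; collecting distinct values, A + A = {-34, -31, -28, -23, -20, -12}, so |A + A| = 6. Thus K = 6/3 = 2. For comparison, the minimum possible |A + A| over all 3-element sets is 2·3 − 1 = 5 (so min K = 5/3), attained only by arithmetic progressions.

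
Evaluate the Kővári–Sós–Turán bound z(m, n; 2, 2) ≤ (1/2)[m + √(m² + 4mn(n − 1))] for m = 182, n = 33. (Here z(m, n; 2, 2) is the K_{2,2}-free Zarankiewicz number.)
z(182, 33; 2, 2) ≤ (1/2)[182 + √(182² + 4·182·33·32)] = (1/2)[182 + √801892] = 538.7421

Kővári–Sós–Turán: let r_1, ..., r_182 be the row sums and z = Σ r_i the total number of 1s. Each pair of columns can share at most one row with both entries 1 (else a 2×2 all-ones block appears), so Σ_i C(r_i, 2) ≤ C(33, 2) = 528. By convexity Σ_i C(r_i, 2) ≥ 182·C(z/182, 2) = z(z − 182)/(2·182), giving z² − 182z − 182·33·32 ≤ 0 and hence z ≤ (1/2)[182 + √(33124 + 4·192192)] = (1/2)[182 + √801892] ≈ (1/2)(182 + 895.4842) = 538.7421.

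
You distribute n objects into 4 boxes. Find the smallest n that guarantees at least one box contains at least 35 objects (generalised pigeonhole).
n = (35 − 1)·4 + 1 = 137

By the generalised pigeonhole principle, to guarantee some box contains ≥ r objects we need more than (r − 1) · k objects total. Threshold: n = (r − 1) · k + 1. With r = 35 and k = 4: n = 34 · 4 + 1 = 136 + 1 = 137. For n = 136 = 34 · 4, we can put exactly 34 objects in every box, avoiding 35 in any single one — so 137 is tight.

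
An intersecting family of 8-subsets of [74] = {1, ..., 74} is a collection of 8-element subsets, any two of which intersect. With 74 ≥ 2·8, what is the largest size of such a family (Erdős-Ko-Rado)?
max |F| = C(73, 7) = 1629348612

Erdős-Ko-Rado (1961): when n ≥ 2k, max |F| = C(n−1, k−1). The bound is attained by the star {A : i ∈ A} for any fixed i ∈ [n]. Here C(74−1, 8−1) = C(73, 7) = 1629348612.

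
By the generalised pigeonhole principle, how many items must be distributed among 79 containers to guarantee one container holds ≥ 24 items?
n = (24 − 1)·79 + 1 = 1818

By the generalised pigeonhole principle, to guarantee some box contains ≥ r objects we need more than (r − 1) · k objects total. Threshold: n = (r − 1) · k + 1. With r = 24 and k = 79: n = 23 · 79 + 1 = 1817 + 1 = 1818. For n = 1817 = 23 · 79, we can put exactly 23 objects in every box, avoiding 24 in any single one — so 1818 is tight.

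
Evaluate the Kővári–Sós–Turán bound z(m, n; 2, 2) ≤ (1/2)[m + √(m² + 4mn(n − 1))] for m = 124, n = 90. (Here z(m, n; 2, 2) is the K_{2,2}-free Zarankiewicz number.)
z(124, 90; 2, 2) ≤ (1/2)[124 + √(124² + 4·124·90·89)] = (1/2)[124 + √3988336] = 1060.5409

Kővári–Sós–Turán: let r_1, ..., r_124 be the row sums and z = Σ r_i the total number of 1s. Each pair of columns can share at most one row with both entries 1 (else a 2×2 all-ones block appears), so Σ_i C(r_i, 2) ≤ C(90, 2) = 4005. By convexity Σ_i C(r_i, 2) ≥ 124·C(z/124, 2) = z(z − 124)/(2·124), giving z² − 124z − 124·90·89 ≤ 0 and hence z ≤ (1/2)[124 + √(15376 + 4·993240)] = (1/2)[124 + √3988336] ≈ (1/2)(124 + 1997.0819) = 1060.5409.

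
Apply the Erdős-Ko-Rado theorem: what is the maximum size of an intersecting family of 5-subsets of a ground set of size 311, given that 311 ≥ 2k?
max |F| = C(310, 4) = 377396635

The Erdős-Ko-Rado theorem states: for n ≥ 2k, an intersecting family of k-subsets of an n-element set has size at most C(n − 1, k − 1), with equality for 'star' families {A ⊆ [n] : |A| = k, i ∈ A} (fix an element i). For n = 311, k = 5: C(310, 4) = 377396635.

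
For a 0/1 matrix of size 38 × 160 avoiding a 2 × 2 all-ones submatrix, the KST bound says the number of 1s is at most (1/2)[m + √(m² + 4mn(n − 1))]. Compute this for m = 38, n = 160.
z(38, 160; 2, 2) ≤ (1/2)[38 + √(38² + 4·38·160·159)] = (1/2)[38 + √3868324] = 1002.4028

Kővári–Sós–Turán: let r_1, ..., r_38 be the row sums and z = Σ r_i the total number of 1s. Each pair of columns can share at most one row with both entries 1 (else a 2×2 all-ones block appears), so Σ_i C(r_i, 2) ≤ C(160, 2) = 12720. By convexity Σ_i C(r_i, 2) ≥ 38·C(z/38, 2) = z(z − 38)/(2·38), giving z² − 38z − 38·160·159 ≤ 0 and hence z ≤ (1/2)[38 + √(1444 + 4·966720)] = (1/2)[38 + √3868324] ≈ (1/2)(38 + 1966.8055) = 1002.4028.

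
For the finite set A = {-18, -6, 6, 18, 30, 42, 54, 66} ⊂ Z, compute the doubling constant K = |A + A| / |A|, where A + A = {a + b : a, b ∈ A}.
K = |A + A| / |A| = 15/8

Enumerate A + A = {a + b : a, b ∈ A}. With |A| = 8, there are |A|^2 = 64 ordered sum pairs; collecting distinct values, A + A = {-36, -24, -12, 0, 12, 24, 36, 48, 60, 72, 84, 96, 108, 120, 132}, so |A + A| = 15. Thus K = 15/8. Here |A + A| = 2|A| − 1 = 15, the minimum possible — so K = 15/8 is minimal, which holds iff A is an arithmetic progression.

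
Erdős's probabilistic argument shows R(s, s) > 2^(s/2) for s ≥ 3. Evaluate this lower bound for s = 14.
2^(14/2) = 128; so R(14, 14) > 128

Colour each edge of K_n uniformly at random with red/blue. The expected number of monochromatic K_14 is C(n, 14) · 2 · 2^(−C(14,2)). If C(n, 14) · 2^(1 − C(14,2)) < 1, then with positive probability no monochromatic K_14 exists, so R(14, 14) > n. The standard estimate C(n, 14) ≤ n^14/14! shows this inequality holds whenever n ≤ 2^(14/2) (since 14! · 2^(C(14,2) − 1) > 2^(14^2/2) ≥ n^14). Hence R(14, 14) > 2^(14/2) = 128.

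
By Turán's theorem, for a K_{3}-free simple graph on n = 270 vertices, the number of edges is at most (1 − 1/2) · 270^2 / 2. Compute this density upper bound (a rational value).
Turán density bound = (1/2) · 270^2/2 = 18225

Turán's theorem: ex(n, K_{r+1}) is achieved by the complete r-partite Turán graph T(n, r) with parts as balanced as possible, and is at most (1 − 1/r) · n^2/2. For r = 2, n = 270: the density bound is (1/2) · 72900/2 = 18225. Since 2 ∣ 270, the Turán graph T(270, 2) has parts of equal size 135, and its edge count e(T(270, 2)) = 18225 attains the density bound exactly.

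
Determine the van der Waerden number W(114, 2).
W(114, 2) = 114 + 1 = 115

A 2-term AP is any pair of integers, so a monochromatic 2-AP exists iff some colour is used at least twice. With 114 colours, the colouring i ↦ i on {1, ..., 114} uses each colour once, avoiding any monochromatic pair, so W(114, 2) > 114. For {1, ..., 115}, pigeonhole forces two integers of the same colour, which form a monochromatic 2-AP. Hence W(114, 2) = 115.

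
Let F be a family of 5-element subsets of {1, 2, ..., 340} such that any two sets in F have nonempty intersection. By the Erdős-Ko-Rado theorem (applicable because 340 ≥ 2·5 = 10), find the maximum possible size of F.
max |F| = C(339, 4) = 540597876

The Erdős-Ko-Rado theorem states: for n ≥ 2k, an intersecting family of k-subsets of an n-element set has size at most C(n − 1, k − 1), with equality for 'star' families {A ⊆ [n] : |A| = k, i ∈ A} (fix an element i). For n = 340, k = 5: C(339, 4) = 540597876.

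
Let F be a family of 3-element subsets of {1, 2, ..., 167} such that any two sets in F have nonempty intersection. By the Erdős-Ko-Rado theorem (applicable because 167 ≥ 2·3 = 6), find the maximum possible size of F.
max |F| = C(166, 2) = 13695

The Erdős-Ko-Rado theorem states: for n ≥ 2k, an intersecting family of k-subsets of an n-element set has size at most C(n − 1, k − 1), with equality for 'star' families {A ⊆ [n] : |A| = k, i ∈ A} (fix an element i). For n = 167, k = 3: C(166, 2) = 13695.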